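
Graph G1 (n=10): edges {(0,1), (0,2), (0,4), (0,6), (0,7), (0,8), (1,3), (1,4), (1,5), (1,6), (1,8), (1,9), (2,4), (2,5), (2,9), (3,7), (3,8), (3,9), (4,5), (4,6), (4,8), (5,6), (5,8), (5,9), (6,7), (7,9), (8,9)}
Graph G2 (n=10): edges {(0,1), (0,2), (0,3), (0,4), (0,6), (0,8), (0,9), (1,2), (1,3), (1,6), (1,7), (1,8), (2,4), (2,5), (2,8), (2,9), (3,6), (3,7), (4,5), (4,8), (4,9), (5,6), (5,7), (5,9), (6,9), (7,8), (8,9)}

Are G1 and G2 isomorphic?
No, not isomorphic

The graphs are NOT isomorphic.

Degrees in G1: deg(0)=6, deg(1)=7, deg(2)=4, deg(3)=4, deg(4)=6, deg(5)=6, deg(6)=5, deg(7)=4, deg(8)=6, deg(9)=6.
Sorted degree sequence of G1: [7, 6, 6, 6, 6, 6, 5, 4, 4, 4].
Degrees in G2: deg(0)=7, deg(1)=6, deg(2)=6, deg(3)=4, deg(4)=5, deg(5)=5, deg(6)=5, deg(7)=4, deg(8)=6, deg(9)=6.
Sorted degree sequence of G2: [7, 6, 6, 6, 6, 5, 5, 5, 4, 4].
The (sorted) degree sequence is an isomorphism invariant, so since G1 and G2 have different degree sequences they cannot be isomorphic.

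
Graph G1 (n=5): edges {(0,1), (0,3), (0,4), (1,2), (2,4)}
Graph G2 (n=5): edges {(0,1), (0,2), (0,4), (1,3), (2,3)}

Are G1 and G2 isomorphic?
Yes, isomorphic

The graphs are isomorphic.
One valid mapping φ: V(G1) → V(G2): 0→0, 1→1, 2→3, 3→4, 4→2

Verify φ preserves adjacency — for each edge of G1, its image is an edge of G2:
  (0,1) → (φ(0),φ(1)) = (0,1) ∈ E(G2) ✓
  (0,3) → (φ(0),φ(3)) = (0,4) ∈ E(G2) ✓
  (0,4) → (φ(0),φ(4)) = (0,2) ∈ E(G2) ✓
  (1,2) → (φ(1),φ(2)) = (1,3) ∈ E(G2) ✓
  (2,4) → (φ(2),φ(4)) = (2,3) ∈ E(G2) ✓
All 5 edges of G1 map to edges of G2, and |E(G1)| = |E(G2)| = 5, so φ is a bijection on edges as well as vertices. Hence G1 ≅ G2.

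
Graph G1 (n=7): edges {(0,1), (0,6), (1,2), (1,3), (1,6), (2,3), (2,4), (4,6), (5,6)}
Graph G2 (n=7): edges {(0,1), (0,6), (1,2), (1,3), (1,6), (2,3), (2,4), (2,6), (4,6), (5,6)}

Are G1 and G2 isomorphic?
No, not isomorphic

The graphs are NOT isomorphic.

Counting edges: G1 has 9 edge(s); G2 has 10 edge(s).
Edge count is an isomorphism invariant (a bijection on vertices induces a bijection on edges), so differing edge counts rule out isomorphism.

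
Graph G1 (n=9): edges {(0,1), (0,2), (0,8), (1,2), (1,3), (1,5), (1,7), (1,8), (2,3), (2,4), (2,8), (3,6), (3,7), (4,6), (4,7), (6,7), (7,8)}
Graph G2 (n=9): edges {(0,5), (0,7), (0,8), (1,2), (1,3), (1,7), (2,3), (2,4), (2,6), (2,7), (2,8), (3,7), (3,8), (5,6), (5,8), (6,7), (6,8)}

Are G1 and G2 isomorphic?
Yes, isomorphic

The graphs are isomorphic.
One valid mapping φ: V(G1) → V(G2): 0→1, 1→2, 2→7, 3→6, 4→0, 5→4, 6→5, 7→8, 8→3

Verify φ preserves adjacency — for each edge of G1, its image is an edge of G2:
  (0,1) → (φ(0),φ(1)) = (1,2) ∈ E(G2) ✓
  (0,2) → (φ(0),φ(2)) = (1,7) ∈ E(G2) ✓
  (0,8) → (φ(0),φ(8)) = (1,3) ∈ E(G2) ✓
  (1,2) → (φ(1),φ(2)) = (2,7) ∈ E(G2) ✓
  (1,3) → (φ(1),φ(3)) = (2,6) ∈ E(G2) ✓
  (1,5) → (φ(1),φ(5)) = (2,4) ∈ E(G2) ✓
  (1,7) → (φ(1),φ(7)) = (2,8) ∈ E(G2) ✓
  (1,8) → (φ(1),φ(8)) = (2,3) ∈ E(G2) ✓
  (2,3) → (φ(2),φ(3)) = (6,7) ∈ E(G2) ✓
  (2,4) → (φ(2),φ(4)) = (0,7) ∈ E(G2) ✓
  (2,8) → (φ(2),φ(8)) = (3,7) ∈ E(G2) ✓
  (3,6) → (φ(3),φ(6)) = (5,6) ∈ E(G2) ✓
  (3,7) → (φ(3),φ(7)) = (6,8) ∈ E(G2) ✓
  (4,6) → (φ(4),φ(6)) = (0,5) ∈ E(G2) ✓
  (4,7) → (φ(4),φ(7)) = (0,8) ∈ E(G2) ✓
  (6,7) → (φ(6),φ(7)) = (5,8) ∈ E(G2) ✓
  (7,8) → (φ(7),φ(8)) = (3,8) ∈ E(G2) ✓
All 17 edges of G1 map to edges of G2, and |E(G1)| = |E(G2)| = 17, so φ is a bijection on edges as well as vertices. Hence G1 ≅ G2.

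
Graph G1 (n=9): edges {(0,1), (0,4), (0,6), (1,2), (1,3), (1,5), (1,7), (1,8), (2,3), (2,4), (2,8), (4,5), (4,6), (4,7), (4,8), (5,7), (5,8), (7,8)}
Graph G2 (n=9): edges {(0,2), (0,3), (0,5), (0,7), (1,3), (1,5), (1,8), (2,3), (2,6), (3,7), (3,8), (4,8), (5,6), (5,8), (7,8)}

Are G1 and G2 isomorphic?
No, not isomorphic

The graphs are NOT isomorphic.

Degrees in G1: deg(0)=3, deg(1)=6, deg(2)=4, deg(3)=2, deg(4)=6, deg(5)=4, deg(6)=2, deg(7)=4, deg(8)=5.
Sorted degree sequence of G1: [6, 6, 5, 4, 4, 4, 3, 2, 2].
Degrees in G2: deg(0)=4, deg(1)=3, deg(2)=3, deg(3)=5, deg(4)=1, deg(5)=4, deg(6)=2, deg(7)=3, deg(8)=5.
Sorted degree sequence of G2: [5, 5, 4, 4, 3, 3, 3, 2, 1].
The (sorted) degree sequence is an isomorphism invariant, so since G1 and G2 have different degree sequences they cannot be isomorphic.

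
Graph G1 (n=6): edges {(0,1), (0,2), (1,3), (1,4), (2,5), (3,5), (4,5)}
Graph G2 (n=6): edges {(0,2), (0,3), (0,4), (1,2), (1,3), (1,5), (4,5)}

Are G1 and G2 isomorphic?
Yes, isomorphic

The graphs are isomorphic.
One valid mapping φ: V(G1) → V(G2): 0→4, 1→0, 2→5, 3→2, 4→3, 5→1

Verify φ preserves adjacency — for each edge of G1, its image is an edge of G2:
  (0,1) → (φ(0),φ(1)) = (0,4) ∈ E(G2) ✓
  (0,2) → (φ(0),φ(2)) = (4,5) ∈ E(G2) ✓
  (1,3) → (φ(1),φ(3)) = (0,2) ∈ E(G2) ✓
  (1,4) → (φ(1),φ(4)) = (0,3) ∈ E(G2) ✓
  (2,5) → (φ(2),φ(5)) = (1,5) ∈ E(G2) ✓
  (3,5) → (φ(3),φ(5)) = (1,2) ∈ E(G2) ✓
  (4,5) → (φ(4),φ(5)) = (1,3) ∈ E(G2) ✓
All 7 edges of G1 map to edges of G2, and |E(G1)| = |E(G2)| = 7, so φ is a bijection on edges as well as vertices. Hence G1 ≅ G2.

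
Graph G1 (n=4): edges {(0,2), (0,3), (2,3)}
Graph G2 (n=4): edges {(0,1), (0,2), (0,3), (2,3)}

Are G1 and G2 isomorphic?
No, not isomorphic

The graphs are NOT isomorphic.

Counting edges: G1 has 3 edge(s); G2 has 4 edge(s).
Edge count is an isomorphism invariant (a bijection on vertices induces a bijection on edges), so differing edge counts rule out isomorphism.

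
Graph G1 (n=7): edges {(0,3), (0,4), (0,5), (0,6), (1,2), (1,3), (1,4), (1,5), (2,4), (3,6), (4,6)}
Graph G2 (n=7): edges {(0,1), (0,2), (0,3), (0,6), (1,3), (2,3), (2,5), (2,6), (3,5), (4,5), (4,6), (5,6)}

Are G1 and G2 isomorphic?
No, not isomorphic

The graphs are NOT isomorphic.

Counting triangles (3-cliques): G1 has 3, G2 has 6.
Triangle count is an isomorphism invariant, so differing triangle counts rule out isomorphism.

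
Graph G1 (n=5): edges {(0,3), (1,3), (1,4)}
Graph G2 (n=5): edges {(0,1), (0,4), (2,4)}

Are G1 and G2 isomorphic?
Yes, isomorphic

The graphs are isomorphic.
One valid mapping φ: V(G1) → V(G2): 0→2, 1→0, 2→3, 3→4, 4→1

Verify φ preserves adjacency — for each edge of G1, its image is an edge of G2:
  (0,3) → (φ(0),φ(3)) = (2,4) ∈ E(G2) ✓
  (1,3) → (φ(1),φ(3)) = (0,4) ∈ E(G2) ✓
  (1,4) → (φ(1),φ(4)) = (0,1) ∈ E(G2) ✓
All 3 edges of G1 map to edges of G2, and |E(G1)| = |E(G2)| = 3, so φ is a bijection on edges as well as vertices. Hence G1 ≅ G2.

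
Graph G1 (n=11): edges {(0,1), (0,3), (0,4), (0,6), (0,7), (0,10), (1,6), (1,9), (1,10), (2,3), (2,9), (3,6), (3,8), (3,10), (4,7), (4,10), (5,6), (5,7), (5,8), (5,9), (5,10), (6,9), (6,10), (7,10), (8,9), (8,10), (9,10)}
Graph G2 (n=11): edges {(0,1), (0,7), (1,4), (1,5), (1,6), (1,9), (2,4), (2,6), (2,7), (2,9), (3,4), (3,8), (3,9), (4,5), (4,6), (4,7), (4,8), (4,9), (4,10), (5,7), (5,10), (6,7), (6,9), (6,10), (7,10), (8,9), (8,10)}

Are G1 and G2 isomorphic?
Yes, isomorphic

The graphs are isomorphic.
One valid mapping φ: V(G1) → V(G2): 0→9, 1→2, 2→0, 3→1, 4→3, 5→10, 6→6, 7→8, 8→5, 9→7, 10→4

Verify φ preserves adjacency — for each edge of G1, its image is an edge of G2:
  (0,1) → (φ(0),φ(1)) = (2,9) ∈ E(G2) ✓
  (0,3) → (φ(0),φ(3)) = (1,9) ∈ E(G2) ✓
  (0,4) → (φ(0),φ(4)) = (3,9) ∈ E(G2) ✓
  (0,6) → (φ(0),φ(6)) = (6,9) ∈ E(G2) ✓
  (0,7) → (φ(0),φ(7)) = (8,9) ∈ E(G2) ✓
  (0,10) → (φ(0),φ(10)) = (4,9) ∈ E(G2) ✓
  (1,6) → (φ(1),φ(6)) = (2,6) ∈ E(G2) ✓
  (1,9) → (φ(1),φ(9)) = (2,7) ∈ E(G2) ✓
  (1,10) → (φ(1),φ(10)) = (2,4) ∈ E(G2) ✓
  (2,3) → (φ(2),φ(3)) = (0,1) ∈ E(G2) ✓
  (2,9) → (φ(2),φ(9)) = (0,7) ∈ E(G2) ✓
  (3,6) → (φ(3),φ(6)) = (1,6) ∈ E(G2) ✓
  (3,8) → (φ(3),φ(8)) = (1,5) ∈ E(G2) ✓
  (3,10) → (φ(3),φ(10)) = (1,4) ∈ E(G2) ✓
  (4,7) → (φ(4),φ(7)) = (3,8) ∈ E(G2) ✓
  (4,10) → (φ(4),φ(10)) = (3,4) ∈ E(G2) ✓
  (5,6) → (φ(5),φ(6)) = (6,10) ∈ E(G2) ✓
  (5,7) → (φ(5),φ(7)) = (8,10) ∈ E(G2) ✓
  (5,8) → (φ(5),φ(8)) = (5,10) ∈ E(G2) ✓
  (5,9) → (φ(5),φ(9)) = (7,10) ∈ E(G2) ✓
  (5,10) → (φ(5),φ(10)) = (4,10) ∈ E(G2) ✓
  (6,9) → (φ(6),φ(9)) = (6,7) ∈ E(G2) ✓
  (6,10) → (φ(6),φ(10)) = (4,6) ∈ E(G2) ✓
  (7,10) → (φ(7),φ(10)) = (4,8) ∈ E(G2) ✓
  (8,9) → (φ(8),φ(9)) = (5,7) ∈ E(G2) ✓
  (8,10) → (φ(8),φ(10)) = (4,5) ∈ E(G2) ✓
  (9,10) → (φ(9),φ(10)) = (4,7) ∈ E(G2) ✓
All 27 edges of G1 map to edges of G2, and |E(G1)| = |E(G2)| = 27, so φ is a bijection on edges as well as vertices. Hence G1 ≅ G2.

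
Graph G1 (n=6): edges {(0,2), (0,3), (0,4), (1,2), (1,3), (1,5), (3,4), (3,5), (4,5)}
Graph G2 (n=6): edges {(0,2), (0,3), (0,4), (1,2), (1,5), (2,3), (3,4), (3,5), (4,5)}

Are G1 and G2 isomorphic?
Yes, isomorphic

The graphs are isomorphic.
One valid mapping φ: V(G1) → V(G2): 0→5, 1→2, 2→1, 3→3, 4→4, 5→0

Verify φ preserves adjacency — for each edge of G1, its image is an edge of G2:
  (0,2) → (φ(0),φ(2)) = (1,5) ∈ E(G2) ✓
  (0,3) → (φ(0),φ(3)) = (3,5) ∈ E(G2) ✓
  (0,4) → (φ(0),φ(4)) = (4,5) ∈ E(G2) ✓
  (1,2) → (φ(1),φ(2)) = (1,2) ∈ E(G2) ✓
  (1,3) → (φ(1),φ(3)) = (2,3) ∈ E(G2) ✓
  (1,5) → (φ(1),φ(5)) = (0,2) ∈ E(G2) ✓
  (3,4) → (φ(3),φ(4)) = (3,4) ∈ E(G2) ✓
  (3,5) → (φ(3),φ(5)) = (0,3) ∈ E(G2) ✓
  (4,5) → (φ(4),φ(5)) = (0,4) ∈ E(G2) ✓
All 9 edges of G1 map to edges of G2, and |E(G1)| = |E(G2)| = 9, so φ is a bijection on edges as well as vertices. Hence G1 ≅ G2.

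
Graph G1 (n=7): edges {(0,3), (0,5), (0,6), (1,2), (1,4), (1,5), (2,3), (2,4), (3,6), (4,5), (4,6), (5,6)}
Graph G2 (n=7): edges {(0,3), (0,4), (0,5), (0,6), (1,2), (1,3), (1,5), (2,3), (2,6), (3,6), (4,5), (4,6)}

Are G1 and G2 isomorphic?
Yes, isomorphic

The graphs are isomorphic.
One valid mapping φ: V(G1) → V(G2): 0→2, 1→4, 2→5, 3→1, 4→0, 5→6, 6→3

Verify φ preserves adjacency — for each edge of G1, its image is an edge of G2:
  (0,3) → (φ(0),φ(3)) = (1,2) ∈ E(G2) ✓
  (0,5) → (φ(0),φ(5)) = (2,6) ∈ E(G2) ✓
  (0,6) → (φ(0),φ(6)) = (2,3) ∈ E(G2) ✓
  (1,2) → (φ(1),φ(2)) = (4,5) ∈ E(G2) ✓
  (1,4) → (φ(1),φ(4)) = (0,4) ∈ E(G2) ✓
  (1,5) → (φ(1),φ(5)) = (4,6) ∈ E(G2) ✓
  (2,3) → (φ(2),φ(3)) = (1,5) ∈ E(G2) ✓
  (2,4) → (φ(2),φ(4)) = (0,5) ∈ E(G2) ✓
  (3,6) → (φ(3),φ(6)) = (1,3) ∈ E(G2) ✓
  (4,5) → (φ(4),φ(5)) = (0,6) ∈ E(G2) ✓
  (4,6) → (φ(4),φ(6)) = (0,3) ∈ E(G2) ✓
  (5,6) → (φ(5),φ(6)) = (3,6) ∈ E(G2) ✓
All 12 edges of G1 map to edges of G2, and |E(G1)| = |E(G2)| = 12, so φ is a bijection on edges as well as vertices. Hence G1 ≅ G2.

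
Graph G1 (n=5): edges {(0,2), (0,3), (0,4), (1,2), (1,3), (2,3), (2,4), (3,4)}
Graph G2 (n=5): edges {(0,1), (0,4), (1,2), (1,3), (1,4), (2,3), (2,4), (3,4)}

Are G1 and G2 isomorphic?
Yes, isomorphic

The graphs are isomorphic.
One valid mapping φ: V(G1) → V(G2): 0→3, 1→0, 2→1, 3→4, 4→2

Verify φ preserves adjacency — for each edge of G1, its image is an edge of G2:
  (0,2) → (φ(0),φ(2)) = (1,3) ∈ E(G2) ✓
  (0,3) → (φ(0),φ(3)) = (3,4) ∈ E(G2) ✓
  (0,4) → (φ(0),φ(4)) = (2,3) ∈ E(G2) ✓
  (1,2) → (φ(1),φ(2)) = (0,1) ∈ E(G2) ✓
  (1,3) → (φ(1),φ(3)) = (0,4) ∈ E(G2) ✓
  (2,3) → (φ(2),φ(3)) = (1,4) ∈ E(G2) ✓
  (2,4) → (φ(2),φ(4)) = (1,2) ∈ E(G2) ✓
  (3,4) → (φ(3),φ(4)) = (2,4) ∈ E(G2) ✓
All 8 edges of G1 map to edges of G2, and |E(G1)| = |E(G2)| = 8, so φ is a bijection on edges as well as vertices. Hence G1 ≅ G2.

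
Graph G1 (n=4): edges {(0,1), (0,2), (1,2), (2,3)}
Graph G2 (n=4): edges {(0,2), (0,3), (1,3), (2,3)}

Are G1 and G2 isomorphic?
Yes, isomorphic

The graphs are isomorphic.
One valid mapping φ: V(G1) → V(G2): 0→0, 1→2, 2→3, 3→1

Verify φ preserves adjacency — for each edge of G1, its image is an edge of G2:
  (0,1) → (φ(0),φ(1)) = (0,2) ∈ E(G2) ✓
  (0,2) → (φ(0),φ(2)) = (0,3) ∈ E(G2) ✓
  (1,2) → (φ(1),φ(2)) = (2,3) ∈ E(G2) ✓
  (2,3) → (φ(2),φ(3)) = (1,3) ∈ E(G2) ✓
All 4 edges of G1 map to edges of G2, and |E(G1)| = |E(G2)| = 4, so φ is a bijection on edges as well as vertices. Hence G1 ≅ G2.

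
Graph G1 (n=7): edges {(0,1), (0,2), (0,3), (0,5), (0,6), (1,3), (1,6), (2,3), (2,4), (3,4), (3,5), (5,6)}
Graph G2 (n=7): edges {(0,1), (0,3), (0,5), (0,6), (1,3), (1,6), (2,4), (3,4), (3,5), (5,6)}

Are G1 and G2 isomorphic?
No, not isomorphic

The graphs are NOT isomorphic.

Counting edges: G1 has 12 edge(s); G2 has 10 edge(s).
Edge count is an isomorphism invariant (a bijection on vertices induces a bijection on edges), so differing edge counts rule out isomorphism.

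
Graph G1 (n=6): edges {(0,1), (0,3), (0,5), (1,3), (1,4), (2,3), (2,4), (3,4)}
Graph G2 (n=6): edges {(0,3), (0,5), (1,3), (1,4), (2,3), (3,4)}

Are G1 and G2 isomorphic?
No, not isomorphic

The graphs are NOT isomorphic.

Counting edges: G1 has 8 edge(s); G2 has 6 edge(s).
Edge count is an isomorphism invariant (a bijection on vertices induces a bijection on edges), so differing edge counts rule out isomorphism.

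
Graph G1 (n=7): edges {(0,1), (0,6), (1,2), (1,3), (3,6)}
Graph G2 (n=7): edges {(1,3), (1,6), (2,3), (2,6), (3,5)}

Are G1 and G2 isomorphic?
Yes, isomorphic

The graphs are isomorphic.
One valid mapping φ: V(G1) → V(G2): 0→2, 1→3, 2→5, 3→1, 4→0, 5→4, 6→6

Verify φ preserves adjacency — for each edge of G1, its image is an edge of G2:
  (0,1) → (φ(0),φ(1)) = (2,3) ∈ E(G2) ✓
  (0,6) → (φ(0),φ(6)) = (2,6) ∈ E(G2) ✓
  (1,2) → (φ(1),φ(2)) = (3,5) ∈ E(G2) ✓
  (1,3) → (φ(1),φ(3)) = (1,3) ∈ E(G2) ✓
  (3,6) → (φ(3),φ(6)) = (1,6) ∈ E(G2) ✓
All 5 edges of G1 map to edges of G2, and |E(G1)| = |E(G2)| = 5, so φ is a bijection on edges as well as vertices. Hence G1 ≅ G2.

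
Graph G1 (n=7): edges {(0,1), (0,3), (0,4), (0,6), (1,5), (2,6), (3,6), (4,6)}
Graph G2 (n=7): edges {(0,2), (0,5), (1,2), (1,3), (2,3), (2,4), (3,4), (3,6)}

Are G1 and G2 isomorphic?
Yes, isomorphic

The graphs are isomorphic.
One valid mapping φ: V(G1) → V(G2): 0→2, 1→0, 2→6, 3→4, 4→1, 5→5, 6→3

Verify φ preserves adjacency — for each edge of G1, its image is an edge of G2:
  (0,1) → (φ(0),φ(1)) = (0,2) ∈ E(G2) ✓
  (0,3) → (φ(0),φ(3)) = (2,4) ∈ E(G2) ✓
  (0,4) → (φ(0),φ(4)) = (1,2) ∈ E(G2) ✓
  (0,6) → (φ(0),φ(6)) = (2,3) ∈ E(G2) ✓
  (1,5) → (φ(1),φ(5)) = (0,5) ∈ E(G2) ✓
  (2,6) → (φ(2),φ(6)) = (3,6) ∈ E(G2) ✓
  (3,6) → (φ(3),φ(6)) = (3,4) ∈ E(G2) ✓
  (4,6) → (φ(4),φ(6)) = (1,3) ∈ E(G2) ✓
All 8 edges of G1 map to edges of G2, and |E(G1)| = |E(G2)| = 8, so φ is a bijection on edges as well as vertices. Hence G1 ≅ G2.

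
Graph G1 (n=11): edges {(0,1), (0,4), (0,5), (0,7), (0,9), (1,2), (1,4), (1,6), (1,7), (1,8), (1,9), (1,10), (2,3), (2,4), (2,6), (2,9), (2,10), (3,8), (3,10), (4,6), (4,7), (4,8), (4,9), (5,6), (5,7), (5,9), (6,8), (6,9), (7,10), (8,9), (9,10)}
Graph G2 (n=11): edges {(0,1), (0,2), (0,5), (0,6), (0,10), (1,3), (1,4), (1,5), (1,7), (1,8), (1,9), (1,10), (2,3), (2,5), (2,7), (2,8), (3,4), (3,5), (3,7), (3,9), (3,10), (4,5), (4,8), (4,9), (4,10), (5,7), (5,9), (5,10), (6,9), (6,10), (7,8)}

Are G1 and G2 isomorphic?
Yes, isomorphic

The graphs are isomorphic.
One valid mapping φ: V(G1) → V(G2): 0→7, 1→5, 2→10, 3→6, 4→3, 5→8, 6→4, 7→2, 8→9, 9→1, 10→0

Verify φ preserves adjacency — for each edge of G1, its image is an edge of G2:
  (0,1) → (φ(0),φ(1)) = (5,7) ∈ E(G2) ✓
  (0,4) → (φ(0),φ(4)) = (3,7) ∈ E(G2) ✓
  (0,5) → (φ(0),φ(5)) = (7,8) ∈ E(G2) ✓
  (0,7) → (φ(0),φ(7)) = (2,7) ∈ E(G2) ✓
  (0,9) → (φ(0),φ(9)) = (1,7) ∈ E(G2) ✓
  (1,2) → (φ(1),φ(2)) = (5,10) ∈ E(G2) ✓
  (1,4) → (φ(1),φ(4)) = (3,5) ∈ E(G2) ✓
  (1,6) → (φ(1),φ(6)) = (4,5) ∈ E(G2) ✓
  (1,7) → (φ(1),φ(7)) = (2,5) ∈ E(G2) ✓
  (1,8) → (φ(1),φ(8)) = (5,9) ∈ E(G2) ✓
  (1,9) → (φ(1),φ(9)) = (1,5) ∈ E(G2) ✓
  (1,10) → (φ(1),φ(10)) = (0,5) ∈ E(G2) ✓
  (2,3) → (φ(2),φ(3)) = (6,10) ∈ E(G2) ✓
  (2,4) → (φ(2),φ(4)) = (3,10) ∈ E(G2) ✓
  (2,6) → (φ(2),φ(6)) = (4,10) ∈ E(G2) ✓
  (2,9) → (φ(2),φ(9)) = (1,10) ∈ E(G2) ✓
  (2,10) → (φ(2),φ(10)) = (0,10) ∈ E(G2) ✓
  (3,8) → (φ(3),φ(8)) = (6,9) ∈ E(G2) ✓
  (3,10) → (φ(3),φ(10)) = (0,6) ∈ E(G2) ✓
  (4,6) → (φ(4),φ(6)) = (3,4) ∈ E(G2) ✓
  (4,7) → (φ(4),φ(7)) = (2,3) ∈ E(G2) ✓
  (4,8) → (φ(4),φ(8)) = (3,9) ∈ E(G2) ✓
  (4,9) → (φ(4),φ(9)) = (1,3) ∈ E(G2) ✓
  (5,6) → (φ(5),φ(6)) = (4,8) ∈ E(G2) ✓
  (5,7) → (φ(5),φ(7)) = (2,8) ∈ E(G2) ✓
  (5,9) → (φ(5),φ(9)) = (1,8) ∈ E(G2) ✓
  (6,8) → (φ(6),φ(8)) = (4,9) ∈ E(G2) ✓
  (6,9) → (φ(6),φ(9)) = (1,4) ∈ E(G2) ✓
  (7,10) → (φ(7),φ(10)) = (0,2) ∈ E(G2) ✓
  (8,9) → (φ(8),φ(9)) = (1,9) ∈ E(G2) ✓
  (9,10) → (φ(9),φ(10)) = (0,1) ∈ E(G2) ✓
All 31 edges of G1 map to edges of G2, and |E(G1)| = |E(G2)| = 31, so φ is a bijection on edges as well as vertices. Hence G1 ≅ G2.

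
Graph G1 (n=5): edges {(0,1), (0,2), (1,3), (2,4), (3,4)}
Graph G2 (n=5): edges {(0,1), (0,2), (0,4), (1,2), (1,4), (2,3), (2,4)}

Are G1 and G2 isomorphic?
No, not isomorphic

The graphs are NOT isomorphic.

Degrees in G1: deg(0)=2, deg(1)=2, deg(2)=2, deg(3)=2, deg(4)=2.
Sorted degree sequence of G1: [2, 2, 2, 2, 2].
Degrees in G2: deg(0)=3, deg(1)=3, deg(2)=4, deg(3)=1, deg(4)=3.
Sorted degree sequence of G2: [4, 3, 3, 3, 1].
The (sorted) degree sequence is an isomorphism invariant, so since G1 and G2 have different degree sequences they cannot be isomorphic.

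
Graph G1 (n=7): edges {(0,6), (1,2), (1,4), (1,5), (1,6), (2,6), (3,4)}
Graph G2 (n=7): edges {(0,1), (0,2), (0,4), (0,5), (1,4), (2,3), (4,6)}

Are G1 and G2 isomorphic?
Yes, isomorphic

The graphs are isomorphic.
One valid mapping φ: V(G1) → V(G2): 0→6, 1→0, 2→1, 3→3, 4→2, 5→5, 6→4

Verify φ preserves adjacency — for each edge of G1, its image is an edge of G2:
  (0,6) → (φ(0),φ(6)) = (4,6) ∈ E(G2) ✓
  (1,2) → (φ(1),φ(2)) = (0,1) ∈ E(G2) ✓
  (1,4) → (φ(1),φ(4)) = (0,2) ∈ E(G2) ✓
  (1,5) → (φ(1),φ(5)) = (0,5) ∈ E(G2) ✓
  (1,6) → (φ(1),φ(6)) = (0,4) ∈ E(G2) ✓
  (2,6) → (φ(2),φ(6)) = (1,4) ∈ E(G2) ✓
  (3,4) → (φ(3),φ(4)) = (2,3) ∈ E(G2) ✓
All 7 edges of G1 map to edges of G2, and |E(G1)| = |E(G2)| = 7, so φ is a bijection on edges as well as vertices. Hence G1 ≅ G2.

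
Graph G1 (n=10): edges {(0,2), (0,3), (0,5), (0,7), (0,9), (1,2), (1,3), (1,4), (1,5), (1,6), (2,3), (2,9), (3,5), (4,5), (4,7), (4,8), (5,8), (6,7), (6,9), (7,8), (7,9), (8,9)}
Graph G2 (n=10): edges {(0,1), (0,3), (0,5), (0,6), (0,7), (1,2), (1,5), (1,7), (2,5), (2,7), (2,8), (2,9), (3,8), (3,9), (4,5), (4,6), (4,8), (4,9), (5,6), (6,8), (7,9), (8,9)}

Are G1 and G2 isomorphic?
Yes, isomorphic

The graphs are isomorphic.
One valid mapping φ: V(G1) → V(G2): 0→2, 1→0, 2→7, 3→1, 4→6, 5→5, 6→3, 7→8, 8→4, 9→9

Verify φ preserves adjacency — for each edge of G1, its image is an edge of G2:
  (0,2) → (φ(0),φ(2)) = (2,7) ∈ E(G2) ✓
  (0,3) → (φ(0),φ(3)) = (1,2) ∈ E(G2) ✓
  (0,5) → (φ(0),φ(5)) = (2,5) ∈ E(G2) ✓
  (0,7) → (φ(0),φ(7)) = (2,8) ∈ E(G2) ✓
  (0,9) → (φ(0),φ(9)) = (2,9) ∈ E(G2) ✓
  (1,2) → (φ(1),φ(2)) = (0,7) ∈ E(G2) ✓
  (1,3) → (φ(1),φ(3)) = (0,1) ∈ E(G2) ✓
  (1,4) → (φ(1),φ(4)) = (0,6) ∈ E(G2) ✓
  (1,5) → (φ(1),φ(5)) = (0,5) ∈ E(G2) ✓
  (1,6) → (φ(1),φ(6)) = (0,3) ∈ E(G2) ✓
  (2,3) → (φ(2),φ(3)) = (1,7) ∈ E(G2) ✓
  (2,9) → (φ(2),φ(9)) = (7,9) ∈ E(G2) ✓
  (3,5) → (φ(3),φ(5)) = (1,5) ∈ E(G2) ✓
  (4,5) → (φ(4),φ(5)) = (5,6) ∈ E(G2) ✓
  (4,7) → (φ(4),φ(7)) = (6,8) ∈ E(G2) ✓
  (4,8) → (φ(4),φ(8)) = (4,6) ∈ E(G2) ✓
  (5,8) → (φ(5),φ(8)) = (4,5) ∈ E(G2) ✓
  (6,7) → (φ(6),φ(7)) = (3,8) ∈ E(G2) ✓
  (6,9) → (φ(6),φ(9)) = (3,9) ∈ E(G2) ✓
  (7,8) → (φ(7),φ(8)) = (4,8) ∈ E(G2) ✓
  (7,9) → (φ(7),φ(9)) = (8,9) ∈ E(G2) ✓
  (8,9) → (φ(8),φ(9)) = (4,9) ∈ E(G2) ✓
All 22 edges of G1 map to edges of G2, and |E(G1)| = |E(G2)| = 22, so φ is a bijection on edges as well as vertices. Hence G1 ≅ G2.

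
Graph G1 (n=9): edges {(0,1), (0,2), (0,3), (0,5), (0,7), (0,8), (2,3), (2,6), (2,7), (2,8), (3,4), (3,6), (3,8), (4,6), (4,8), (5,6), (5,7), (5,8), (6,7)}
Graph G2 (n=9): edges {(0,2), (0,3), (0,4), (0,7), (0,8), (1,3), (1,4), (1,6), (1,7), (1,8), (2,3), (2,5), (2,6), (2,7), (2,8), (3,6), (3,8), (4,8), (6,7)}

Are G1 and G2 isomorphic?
Yes, isomorphic

The graphs are isomorphic.
One valid mapping φ: V(G1) → V(G2): 0→2, 1→5, 2→3, 3→8, 4→4, 5→7, 6→1, 7→6, 8→0

Verify φ preserves adjacency — for each edge of G1, its image is an edge of G2:
  (0,1) → (φ(0),φ(1)) = (2,5) ∈ E(G2) ✓
  (0,2) → (φ(0),φ(2)) = (2,3) ∈ E(G2) ✓
  (0,3) → (φ(0),φ(3)) = (2,8) ∈ E(G2) ✓
  (0,5) → (φ(0),φ(5)) = (2,7) ∈ E(G2) ✓
  (0,7) → (φ(0),φ(7)) = (2,6) ∈ E(G2) ✓
  (0,8) → (φ(0),φ(8)) = (0,2) ∈ E(G2) ✓
  (2,3) → (φ(2),φ(3)) = (3,8) ∈ E(G2) ✓
  (2,6) → (φ(2),φ(6)) = (1,3) ∈ E(G2) ✓
  (2,7) → (φ(2),φ(7)) = (3,6) ∈ E(G2) ✓
  (2,8) → (φ(2),φ(8)) = (0,3) ∈ E(G2) ✓
  (3,4) → (φ(3),φ(4)) = (4,8) ∈ E(G2) ✓
  (3,6) → (φ(3),φ(6)) = (1,8) ∈ E(G2) ✓
  (3,8) → (φ(3),φ(8)) = (0,8) ∈ E(G2) ✓
  (4,6) → (φ(4),φ(6)) = (1,4) ∈ E(G2) ✓
  (4,8) → (φ(4),φ(8)) = (0,4) ∈ E(G2) ✓
  (5,6) → (φ(5),φ(6)) = (1,7) ∈ E(G2) ✓
  (5,7) → (φ(5),φ(7)) = (6,7) ∈ E(G2) ✓
  (5,8) → (φ(5),φ(8)) = (0,7) ∈ E(G2) ✓
  (6,7) → (φ(6),φ(7)) = (1,6) ∈ E(G2) ✓
All 19 edges of G1 map to edges of G2, and |E(G1)| = |E(G2)| = 19, so φ is a bijection on edges as well as vertices. Hence G1 ≅ G2.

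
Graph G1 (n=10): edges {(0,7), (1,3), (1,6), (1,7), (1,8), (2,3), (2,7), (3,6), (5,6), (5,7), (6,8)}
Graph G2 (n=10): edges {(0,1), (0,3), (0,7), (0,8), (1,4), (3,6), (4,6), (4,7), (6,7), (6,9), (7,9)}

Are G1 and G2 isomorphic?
Yes, isomorphic

The graphs are isomorphic.
One valid mapping φ: V(G1) → V(G2): 0→8, 1→7, 2→1, 3→4, 4→2, 5→3, 6→6, 7→0, 8→9, 9→5

Verify φ preserves adjacency — for each edge of G1, its image is an edge of G2:
  (0,7) → (φ(0),φ(7)) = (0,8) ∈ E(G2) ✓
  (1,3) → (φ(1),φ(3)) = (4,7) ∈ E(G2) ✓
  (1,6) → (φ(1),φ(6)) = (6,7) ∈ E(G2) ✓
  (1,7) → (φ(1),φ(7)) = (0,7) ∈ E(G2) ✓
  (1,8) → (φ(1),φ(8)) = (7,9) ∈ E(G2) ✓
  (2,3) → (φ(2),φ(3)) = (1,4) ∈ E(G2) ✓
  (2,7) → (φ(2),φ(7)) = (0,1) ∈ E(G2) ✓
  (3,6) → (φ(3),φ(6)) = (4,6) ∈ E(G2) ✓
  (5,6) → (φ(5),φ(6)) = (3,6) ∈ E(G2) ✓
  (5,7) → (φ(5),φ(7)) = (0,3) ∈ E(G2) ✓
  (6,8) → (φ(6),φ(8)) = (6,9) ∈ E(G2) ✓
All 11 edges of G1 map to edges of G2, and |E(G1)| = |E(G2)| = 11, so φ is a bijection on edges as well as vertices. Hence G1 ≅ G2.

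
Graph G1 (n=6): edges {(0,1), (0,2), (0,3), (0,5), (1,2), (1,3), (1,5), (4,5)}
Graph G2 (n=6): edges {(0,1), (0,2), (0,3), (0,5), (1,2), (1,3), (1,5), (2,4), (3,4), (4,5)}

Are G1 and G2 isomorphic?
No, not isomorphic

The graphs are NOT isomorphic.

Counting edges: G1 has 8 edge(s); G2 has 10 edge(s).
Edge count is an isomorphism invariant (a bijection on vertices induces a bijection on edges), so differing edge counts rule out isomorphism.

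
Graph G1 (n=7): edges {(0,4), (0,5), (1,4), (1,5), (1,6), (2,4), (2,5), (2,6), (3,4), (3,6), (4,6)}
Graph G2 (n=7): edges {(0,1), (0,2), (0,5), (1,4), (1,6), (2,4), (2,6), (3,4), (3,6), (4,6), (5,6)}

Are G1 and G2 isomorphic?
Yes, isomorphic

The graphs are isomorphic.
One valid mapping φ: V(G1) → V(G2): 0→5, 1→1, 2→2, 3→3, 4→6, 5→0, 6→4

Verify φ preserves adjacency — for each edge of G1, its image is an edge of G2:
  (0,4) → (φ(0),φ(4)) = (5,6) ∈ E(G2) ✓
  (0,5) → (φ(0),φ(5)) = (0,5) ∈ E(G2) ✓
  (1,4) → (φ(1),φ(4)) = (1,6) ∈ E(G2) ✓
  (1,5) → (φ(1),φ(5)) = (0,1) ∈ E(G2) ✓
  (1,6) → (φ(1),φ(6)) = (1,4) ∈ E(G2) ✓
  (2,4) → (φ(2),φ(4)) = (2,6) ∈ E(G2) ✓
  (2,5) → (φ(2),φ(5)) = (0,2) ∈ E(G2) ✓
  (2,6) → (φ(2),φ(6)) = (2,4) ∈ E(G2) ✓
  (3,4) → (φ(3),φ(4)) = (3,6) ∈ E(G2) ✓
  (3,6) → (φ(3),φ(6)) = (3,4) ∈ E(G2) ✓
  (4,6) → (φ(4),φ(6)) = (4,6) ∈ E(G2) ✓
All 11 edges of G1 map to edges of G2, and |E(G1)| = |E(G2)| = 11, so φ is a bijection on edges as well as vertices. Hence G1 ≅ G2.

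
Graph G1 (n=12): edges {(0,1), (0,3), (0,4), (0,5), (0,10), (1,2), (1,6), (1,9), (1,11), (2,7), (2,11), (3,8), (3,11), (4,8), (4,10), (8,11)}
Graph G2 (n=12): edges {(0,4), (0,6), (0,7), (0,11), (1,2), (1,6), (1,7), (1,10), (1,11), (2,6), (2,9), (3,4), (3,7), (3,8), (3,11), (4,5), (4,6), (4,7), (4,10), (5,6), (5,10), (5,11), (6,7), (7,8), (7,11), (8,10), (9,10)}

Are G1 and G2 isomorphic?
No, not isomorphic

The graphs are NOT isomorphic.

Counting triangles (3-cliques): G1 has 3, G2 has 13.
Triangle count is an isomorphism invariant, so differing triangle counts rule out isomorphism.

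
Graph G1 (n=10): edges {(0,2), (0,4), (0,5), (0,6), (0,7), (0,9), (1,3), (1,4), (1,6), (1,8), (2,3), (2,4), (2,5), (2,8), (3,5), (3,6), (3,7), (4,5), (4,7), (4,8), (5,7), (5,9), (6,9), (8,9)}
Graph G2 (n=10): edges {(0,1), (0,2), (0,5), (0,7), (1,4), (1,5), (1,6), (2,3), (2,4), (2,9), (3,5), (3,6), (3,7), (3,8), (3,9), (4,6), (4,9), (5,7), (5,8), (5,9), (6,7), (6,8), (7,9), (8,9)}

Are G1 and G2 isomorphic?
Yes, isomorphic

The graphs are isomorphic.
One valid mapping φ: V(G1) → V(G2): 0→9, 1→1, 2→7, 3→6, 4→5, 5→3, 6→4, 7→8, 8→0, 9→2

Verify φ preserves adjacency — for each edge of G1, its image is an edge of G2:
  (0,2) → (φ(0),φ(2)) = (7,9) ∈ E(G2) ✓
  (0,4) → (φ(0),φ(4)) = (5,9) ∈ E(G2) ✓
  (0,5) → (φ(0),φ(5)) = (3,9) ∈ E(G2) ✓
  (0,6) → (φ(0),φ(6)) = (4,9) ∈ E(G2) ✓
  (0,7) → (φ(0),φ(7)) = (8,9) ∈ E(G2) ✓
  (0,9) → (φ(0),φ(9)) = (2,9) ∈ E(G2) ✓
  (1,3) → (φ(1),φ(3)) = (1,6) ∈ E(G2) ✓
  (1,4) → (φ(1),φ(4)) = (1,5) ∈ E(G2) ✓
  (1,6) → (φ(1),φ(6)) = (1,4) ∈ E(G2) ✓
  (1,8) → (φ(1),φ(8)) = (0,1) ∈ E(G2) ✓
  (2,3) → (φ(2),φ(3)) = (6,7) ∈ E(G2) ✓
  (2,4) → (φ(2),φ(4)) = (5,7) ∈ E(G2) ✓
  (2,5) → (φ(2),φ(5)) = (3,7) ∈ E(G2) ✓
  (2,8) → (φ(2),φ(8)) = (0,7) ∈ E(G2) ✓
  (3,5) → (φ(3),φ(5)) = (3,6) ∈ E(G2) ✓
  (3,6) → (φ(3),φ(6)) = (4,6) ∈ E(G2) ✓
  (3,7) → (φ(3),φ(7)) = (6,8) ∈ E(G2) ✓
  (4,5) → (φ(4),φ(5)) = (3,5) ∈ E(G2) ✓
  (4,7) → (φ(4),φ(7)) = (5,8) ∈ E(G2) ✓
  (4,8) → (φ(4),φ(8)) = (0,5) ∈ E(G2) ✓
  (5,7) → (φ(5),φ(7)) = (3,8) ∈ E(G2) ✓
  (5,9) → (φ(5),φ(9)) = (2,3) ∈ E(G2) ✓
  (6,9) → (φ(6),φ(9)) = (2,4) ∈ E(G2) ✓
  (8,9) → (φ(8),φ(9)) = (0,2) ∈ E(G2) ✓
All 24 edges of G1 map to edges of G2, and |E(G1)| = |E(G2)| = 24, so φ is a bijection on edges as well as vertices. Hence G1 ≅ G2.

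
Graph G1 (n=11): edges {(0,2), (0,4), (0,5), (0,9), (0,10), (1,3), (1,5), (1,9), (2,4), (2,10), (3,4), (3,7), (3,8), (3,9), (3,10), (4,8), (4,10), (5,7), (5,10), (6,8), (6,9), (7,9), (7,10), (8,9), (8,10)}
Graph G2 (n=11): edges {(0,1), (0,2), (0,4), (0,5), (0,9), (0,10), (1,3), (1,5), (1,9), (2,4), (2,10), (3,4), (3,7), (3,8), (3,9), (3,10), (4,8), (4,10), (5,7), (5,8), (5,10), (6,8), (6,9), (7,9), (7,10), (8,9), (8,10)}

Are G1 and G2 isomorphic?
No, not isomorphic

The graphs are NOT isomorphic.

Counting edges: G1 has 25 edge(s); G2 has 27 edge(s).
Edge count is an isomorphism invariant (a bijection on vertices induces a bijection on edges), so differing edge counts rule out isomorphism.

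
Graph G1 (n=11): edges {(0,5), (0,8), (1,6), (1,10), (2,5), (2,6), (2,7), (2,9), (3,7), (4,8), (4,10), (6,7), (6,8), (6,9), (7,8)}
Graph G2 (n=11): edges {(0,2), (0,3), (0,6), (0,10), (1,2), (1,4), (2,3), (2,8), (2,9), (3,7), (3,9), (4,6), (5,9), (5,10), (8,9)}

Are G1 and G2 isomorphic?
Yes, isomorphic

The graphs are isomorphic.
One valid mapping φ: V(G1) → V(G2): 0→10, 1→1, 2→9, 3→7, 4→6, 5→5, 6→2, 7→3, 8→0, 9→8, 10→4

Verify φ preserves adjacency — for each edge of G1, its image is an edge of G2:
  (0,5) → (φ(0),φ(5)) = (5,10) ∈ E(G2) ✓
  (0,8) → (φ(0),φ(8)) = (0,10) ∈ E(G2) ✓
  (1,6) → (φ(1),φ(6)) = (1,2) ∈ E(G2) ✓
  (1,10) → (φ(1),φ(10)) = (1,4) ∈ E(G2) ✓
  (2,5) → (φ(2),φ(5)) = (5,9) ∈ E(G2) ✓
  (2,6) → (φ(2),φ(6)) = (2,9) ∈ E(G2) ✓
  (2,7) → (φ(2),φ(7)) = (3,9) ∈ E(G2) ✓
  (2,9) → (φ(2),φ(9)) = (8,9) ∈ E(G2) ✓
  (3,7) → (φ(3),φ(7)) = (3,7) ∈ E(G2) ✓
  (4,8) → (φ(4),φ(8)) = (0,6) ∈ E(G2) ✓
  (4,10) → (φ(4),φ(10)) = (4,6) ∈ E(G2) ✓
  (6,7) → (φ(6),φ(7)) = (2,3) ∈ E(G2) ✓
  (6,8) → (φ(6),φ(8)) = (0,2) ∈ E(G2) ✓
  (6,9) → (φ(6),φ(9)) = (2,8) ∈ E(G2) ✓
  (7,8) → (φ(7),φ(8)) = (0,3) ∈ E(G2) ✓
All 15 edges of G1 map to edges of G2, and |E(G1)| = |E(G2)| = 15, so φ is a bijection on edges as well as vertices. Hence G1 ≅ G2.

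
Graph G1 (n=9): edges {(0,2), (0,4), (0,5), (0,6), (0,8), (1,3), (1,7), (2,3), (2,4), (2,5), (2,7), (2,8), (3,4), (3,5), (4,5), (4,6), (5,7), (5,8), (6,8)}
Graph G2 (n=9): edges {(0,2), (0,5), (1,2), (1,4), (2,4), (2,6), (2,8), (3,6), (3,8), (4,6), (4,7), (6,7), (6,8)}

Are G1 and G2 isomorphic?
No, not isomorphic

The graphs are NOT isomorphic.

Degrees in G1: deg(0)=5, deg(1)=2, deg(2)=6, deg(3)=4, deg(4)=5, deg(5)=6, deg(6)=3, deg(7)=3, deg(8)=4.
Sorted degree sequence of G1: [6, 6, 5, 5, 4, 4, 3, 3, 2].
Degrees in G2: deg(0)=2, deg(1)=2, deg(2)=5, deg(3)=2, deg(4)=4, deg(5)=1, deg(6)=5, deg(7)=2, deg(8)=3.
Sorted degree sequence of G2: [5, 5, 4, 3, 2, 2, 2, 2, 1].
The (sorted) degree sequence is an isomorphism invariant, so since G1 and G2 have different degree sequences they cannot be isomorphic.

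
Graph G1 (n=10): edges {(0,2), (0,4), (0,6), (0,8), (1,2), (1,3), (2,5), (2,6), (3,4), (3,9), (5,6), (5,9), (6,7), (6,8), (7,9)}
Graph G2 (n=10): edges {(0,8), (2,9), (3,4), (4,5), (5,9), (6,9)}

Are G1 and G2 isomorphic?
No, not isomorphic

The graphs are NOT isomorphic.

Connected components of G1: 1 component(s) with vertex sets [[0, 1, 2, 3, 4, 5, 6, 7, 8, 9]], sizes [10].
Connected components of G2: 4 component(s) with vertex sets [[1], [7], [0, 8], [2, 3, 4, 5, 6, 9]], sizes [1, 1, 2, 6].
The number of connected components (and the multiset of component sizes) is an isomorphism invariant — an isomorphism maps each component of G1 bijectively onto a component of G2. Since G1 has 1 component(s) and G2 has 4, they cannot be isomorphic.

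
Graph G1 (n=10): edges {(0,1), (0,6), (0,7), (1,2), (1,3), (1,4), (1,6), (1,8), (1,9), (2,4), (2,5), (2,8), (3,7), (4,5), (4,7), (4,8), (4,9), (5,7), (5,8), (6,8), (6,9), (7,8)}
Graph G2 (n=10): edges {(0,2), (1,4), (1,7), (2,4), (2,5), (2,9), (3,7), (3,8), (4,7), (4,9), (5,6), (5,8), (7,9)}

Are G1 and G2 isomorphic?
No, not isomorphic

The graphs are NOT isomorphic.

Counting triangles (3-cliques): G1 has 14, G2 has 3.
Triangle count is an isomorphism invariant, so differing triangle counts rule out isomorphism.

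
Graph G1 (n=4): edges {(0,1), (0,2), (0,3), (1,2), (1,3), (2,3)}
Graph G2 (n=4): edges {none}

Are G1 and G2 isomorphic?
No, not isomorphic

The graphs are NOT isomorphic.

Connected components of G1: 1 component(s) with vertex sets [[0, 1, 2, 3]], sizes [4].
Connected components of G2: 4 component(s) with vertex sets [[0], [1], [2], [3]], sizes [1, 1, 1, 1].
The number of connected components (and the multiset of component sizes) is an isomorphism invariant — an isomorphism maps each component of G1 bijectively onto a component of G2. Since G1 has 1 component(s) and G2 has 4, they cannot be isomorphic.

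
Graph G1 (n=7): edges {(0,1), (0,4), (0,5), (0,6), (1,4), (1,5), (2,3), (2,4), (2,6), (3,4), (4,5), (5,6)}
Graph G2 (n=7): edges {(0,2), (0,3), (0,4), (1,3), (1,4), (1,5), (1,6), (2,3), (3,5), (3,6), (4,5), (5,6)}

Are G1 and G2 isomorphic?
Yes, isomorphic

The graphs are isomorphic.
One valid mapping φ: V(G1) → V(G2): 0→1, 1→6, 2→0, 3→2, 4→3, 5→5, 6→4

Verify φ preserves adjacency — for each edge of G1, its image is an edge of G2:
  (0,1) → (φ(0),φ(1)) = (1,6) ∈ E(G2) ✓
  (0,4) → (φ(0),φ(4)) = (1,3) ∈ E(G2) ✓
  (0,5) → (φ(0),φ(5)) = (1,5) ∈ E(G2) ✓
  (0,6) → (φ(0),φ(6)) = (1,4) ∈ E(G2) ✓
  (1,4) → (φ(1),φ(4)) = (3,6) ∈ E(G2) ✓
  (1,5) → (φ(1),φ(5)) = (5,6) ∈ E(G2) ✓
  (2,3) → (φ(2),φ(3)) = (0,2) ∈ E(G2) ✓
  (2,4) → (φ(2),φ(4)) = (0,3) ∈ E(G2) ✓
  (2,6) → (φ(2),φ(6)) = (0,4) ∈ E(G2) ✓
  (3,4) → (φ(3),φ(4)) = (2,3) ∈ E(G2) ✓
  (4,5) → (φ(4),φ(5)) = (3,5) ∈ E(G2) ✓
  (5,6) → (φ(5),φ(6)) = (4,5) ∈ E(G2) ✓
All 12 edges of G1 map to edges of G2, and |E(G1)| = |E(G2)| = 12, so φ is a bijection on edges as well as vertices. Hence G1 ≅ G2.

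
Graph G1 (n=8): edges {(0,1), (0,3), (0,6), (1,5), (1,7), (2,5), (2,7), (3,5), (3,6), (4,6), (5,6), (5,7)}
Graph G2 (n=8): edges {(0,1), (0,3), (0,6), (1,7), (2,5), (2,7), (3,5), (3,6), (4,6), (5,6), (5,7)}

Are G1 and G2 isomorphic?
No, not isomorphic

The graphs are NOT isomorphic.

Counting edges: G1 has 12 edge(s); G2 has 11 edge(s).
Edge count is an isomorphism invariant (a bijection on vertices induces a bijection on edges), so differing edge counts rule out isomorphism.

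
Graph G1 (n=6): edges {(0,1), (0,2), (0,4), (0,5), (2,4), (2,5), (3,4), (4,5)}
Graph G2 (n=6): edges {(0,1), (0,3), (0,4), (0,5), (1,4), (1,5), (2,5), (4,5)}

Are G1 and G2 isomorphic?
Yes, isomorphic

The graphs are isomorphic.
One valid mapping φ: V(G1) → V(G2): 0→5, 1→2, 2→4, 3→3, 4→0, 5→1

Verify φ preserves adjacency — for each edge of G1, its image is an edge of G2:
  (0,1) → (φ(0),φ(1)) = (2,5) ∈ E(G2) ✓
  (0,2) → (φ(0),φ(2)) = (4,5) ∈ E(G2) ✓
  (0,4) → (φ(0),φ(4)) = (0,5) ∈ E(G2) ✓
  (0,5) → (φ(0),φ(5)) = (1,5) ∈ E(G2) ✓
  (2,4) → (φ(2),φ(4)) = (0,4) ∈ E(G2) ✓
  (2,5) → (φ(2),φ(5)) = (1,4) ∈ E(G2) ✓
  (3,4) → (φ(3),φ(4)) = (0,3) ∈ E(G2) ✓
  (4,5) → (φ(4),φ(5)) = (0,1) ∈ E(G2) ✓
All 8 edges of G1 map to edges of G2, and |E(G1)| = |E(G2)| = 8, so φ is a bijection on edges as well as vertices. Hence G1 ≅ G2.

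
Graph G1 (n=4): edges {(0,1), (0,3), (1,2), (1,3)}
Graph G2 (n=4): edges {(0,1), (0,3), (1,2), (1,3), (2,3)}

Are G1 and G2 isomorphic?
No, not isomorphic

The graphs are NOT isomorphic.

Counting edges: G1 has 4 edge(s); G2 has 5 edge(s).
Edge count is an isomorphism invariant (a bijection on vertices induces a bijection on edges), so differing edge counts rule out isomorphism.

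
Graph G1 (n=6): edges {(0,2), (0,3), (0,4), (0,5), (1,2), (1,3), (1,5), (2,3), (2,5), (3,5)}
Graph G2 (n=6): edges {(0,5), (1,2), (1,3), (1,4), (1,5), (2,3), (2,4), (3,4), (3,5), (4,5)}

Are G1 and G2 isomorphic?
Yes, isomorphic

The graphs are isomorphic.
One valid mapping φ: V(G1) → V(G2): 0→5, 1→2, 2→3, 3→1, 4→0, 5→4

Verify φ preserves adjacency — for each edge of G1, its image is an edge of G2:
  (0,2) → (φ(0),φ(2)) = (3,5) ∈ E(G2) ✓
  (0,3) → (φ(0),φ(3)) = (1,5) ∈ E(G2) ✓
  (0,4) → (φ(0),φ(4)) = (0,5) ∈ E(G2) ✓
  (0,5) → (φ(0),φ(5)) = (4,5) ∈ E(G2) ✓
  (1,2) → (φ(1),φ(2)) = (2,3) ∈ E(G2) ✓
  (1,3) → (φ(1),φ(3)) = (1,2) ∈ E(G2) ✓
  (1,5) → (φ(1),φ(5)) = (2,4) ∈ E(G2) ✓
  (2,3) → (φ(2),φ(3)) = (1,3) ∈ E(G2) ✓
  (2,5) → (φ(2),φ(5)) = (3,4) ∈ E(G2) ✓
  (3,5) → (φ(3),φ(5)) = (1,4) ∈ E(G2) ✓
All 10 edges of G1 map to edges of G2, and |E(G1)| = |E(G2)| = 10, so φ is a bijection on edges as well as vertices. Hence G1 ≅ G2.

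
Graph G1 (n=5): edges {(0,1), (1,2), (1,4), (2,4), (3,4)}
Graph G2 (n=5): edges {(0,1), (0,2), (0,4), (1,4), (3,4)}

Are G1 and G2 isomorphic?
Yes, isomorphic

The graphs are isomorphic.
One valid mapping φ: V(G1) → V(G2): 0→2, 1→0, 2→1, 3→3, 4→4

Verify φ preserves adjacency — for each edge of G1, its image is an edge of G2:
  (0,1) → (φ(0),φ(1)) = (0,2) ∈ E(G2) ✓
  (1,2) → (φ(1),φ(2)) = (0,1) ∈ E(G2) ✓
  (1,4) → (φ(1),φ(4)) = (0,4) ∈ E(G2) ✓
  (2,4) → (φ(2),φ(4)) = (1,4) ∈ E(G2) ✓
  (3,4) → (φ(3),φ(4)) = (3,4) ∈ E(G2) ✓
All 5 edges of G1 map to edges of G2, and |E(G1)| = |E(G2)| = 5, so φ is a bijection on edges as well as vertices. Hence G1 ≅ G2.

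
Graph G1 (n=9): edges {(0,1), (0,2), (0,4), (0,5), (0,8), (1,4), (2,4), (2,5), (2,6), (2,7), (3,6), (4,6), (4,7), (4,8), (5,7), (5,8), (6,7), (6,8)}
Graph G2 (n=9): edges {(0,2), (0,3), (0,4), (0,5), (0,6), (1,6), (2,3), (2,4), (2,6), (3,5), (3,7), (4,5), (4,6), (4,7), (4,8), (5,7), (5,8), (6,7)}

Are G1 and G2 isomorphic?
Yes, isomorphic

The graphs are isomorphic.
One valid mapping φ: V(G1) → V(G2): 0→5, 1→8, 2→0, 3→1, 4→4, 5→3, 6→6, 7→2, 8→7

Verify φ preserves adjacency — for each edge of G1, its image is an edge of G2:
  (0,1) → (φ(0),φ(1)) = (5,8) ∈ E(G2) ✓
  (0,2) → (φ(0),φ(2)) = (0,5) ∈ E(G2) ✓
  (0,4) → (φ(0),φ(4)) = (4,5) ∈ E(G2) ✓
  (0,5) → (φ(0),φ(5)) = (3,5) ∈ E(G2) ✓
  (0,8) → (φ(0),φ(8)) = (5,7) ∈ E(G2) ✓
  (1,4) → (φ(1),φ(4)) = (4,8) ∈ E(G2) ✓
  (2,4) → (φ(2),φ(4)) = (0,4) ∈ E(G2) ✓
  (2,5) → (φ(2),φ(5)) = (0,3) ∈ E(G2) ✓
  (2,6) → (φ(2),φ(6)) = (0,6) ∈ E(G2) ✓
  (2,7) → (φ(2),φ(7)) = (0,2) ∈ E(G2) ✓
  (3,6) → (φ(3),φ(6)) = (1,6) ∈ E(G2) ✓
  (4,6) → (φ(4),φ(6)) = (4,6) ∈ E(G2) ✓
  (4,7) → (φ(4),φ(7)) = (2,4) ∈ E(G2) ✓
  (4,8) → (φ(4),φ(8)) = (4,7) ∈ E(G2) ✓
  (5,7) → (φ(5),φ(7)) = (2,3) ∈ E(G2) ✓
  (5,8) → (φ(5),φ(8)) = (3,7) ∈ E(G2) ✓
  (6,7) → (φ(6),φ(7)) = (2,6) ∈ E(G2) ✓
  (6,8) → (φ(6),φ(8)) = (6,7) ∈ E(G2) ✓
All 18 edges of G1 map to edges of G2, and |E(G1)| = |E(G2)| = 18, so φ is a bijection on edges as well as vertices. Hence G1 ≅ G2.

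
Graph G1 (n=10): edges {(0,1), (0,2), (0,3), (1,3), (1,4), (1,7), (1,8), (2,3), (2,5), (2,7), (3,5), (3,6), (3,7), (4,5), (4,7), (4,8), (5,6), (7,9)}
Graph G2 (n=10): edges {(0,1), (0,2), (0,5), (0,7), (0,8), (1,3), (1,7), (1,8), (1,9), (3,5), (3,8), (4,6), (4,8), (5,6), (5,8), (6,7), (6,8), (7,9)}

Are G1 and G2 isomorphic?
Yes, isomorphic

The graphs are isomorphic.
One valid mapping φ: V(G1) → V(G2): 0→3, 1→1, 2→5, 3→8, 4→7, 5→6, 6→4, 7→0, 8→9, 9→2

Verify φ preserves adjacency — for each edge of G1, its image is an edge of G2:
  (0,1) → (φ(0),φ(1)) = (1,3) ∈ E(G2) ✓
  (0,2) → (φ(0),φ(2)) = (3,5) ∈ E(G2) ✓
  (0,3) → (φ(0),φ(3)) = (3,8) ∈ E(G2) ✓
  (1,3) → (φ(1),φ(3)) = (1,8) ∈ E(G2) ✓
  (1,4) → (φ(1),φ(4)) = (1,7) ∈ E(G2) ✓
  (1,7) → (φ(1),φ(7)) = (0,1) ∈ E(G2) ✓
  (1,8) → (φ(1),φ(8)) = (1,9) ∈ E(G2) ✓
  (2,3) → (φ(2),φ(3)) = (5,8) ∈ E(G2) ✓
  (2,5) → (φ(2),φ(5)) = (5,6) ∈ E(G2) ✓
  (2,7) → (φ(2),φ(7)) = (0,5) ∈ E(G2) ✓
  (3,5) → (φ(3),φ(5)) = (6,8) ∈ E(G2) ✓
  (3,6) → (φ(3),φ(6)) = (4,8) ∈ E(G2) ✓
  (3,7) → (φ(3),φ(7)) = (0,8) ∈ E(G2) ✓
  (4,5) → (φ(4),φ(5)) = (6,7) ∈ E(G2) ✓
  (4,7) → (φ(4),φ(7)) = (0,7) ∈ E(G2) ✓
  (4,8) → (φ(4),φ(8)) = (7,9) ∈ E(G2) ✓
  (5,6) → (φ(5),φ(6)) = (4,6) ∈ E(G2) ✓
  (7,9) → (φ(7),φ(9)) = (0,2) ∈ E(G2) ✓
All 18 edges of G1 map to edges of G2, and |E(G1)| = |E(G2)| = 18, so φ is a bijection on edges as well as vertices. Hence G1 ≅ G2.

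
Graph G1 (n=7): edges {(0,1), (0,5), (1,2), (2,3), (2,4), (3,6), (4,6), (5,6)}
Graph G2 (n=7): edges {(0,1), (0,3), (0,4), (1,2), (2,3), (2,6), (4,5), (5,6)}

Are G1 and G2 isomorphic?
Yes, isomorphic

The graphs are isomorphic.
One valid mapping φ: V(G1) → V(G2): 0→5, 1→4, 2→0, 3→1, 4→3, 5→6, 6→2

Verify φ preserves adjacency — for each edge of G1, its image is an edge of G2:
  (0,1) → (φ(0),φ(1)) = (4,5) ∈ E(G2) ✓
  (0,5) → (φ(0),φ(5)) = (5,6) ∈ E(G2) ✓
  (1,2) → (φ(1),φ(2)) = (0,4) ∈ E(G2) ✓
  (2,3) → (φ(2),φ(3)) = (0,1) ∈ E(G2) ✓
  (2,4) → (φ(2),φ(4)) = (0,3) ∈ E(G2) ✓
  (3,6) → (φ(3),φ(6)) = (1,2) ∈ E(G2) ✓
  (4,6) → (φ(4),φ(6)) = (2,3) ∈ E(G2) ✓
  (5,6) → (φ(5),φ(6)) = (2,6) ∈ E(G2) ✓
All 8 edges of G1 map to edges of G2, and |E(G1)| = |E(G2)| = 8, so φ is a bijection on edges as well as vertices. Hence G1 ≅ G2.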